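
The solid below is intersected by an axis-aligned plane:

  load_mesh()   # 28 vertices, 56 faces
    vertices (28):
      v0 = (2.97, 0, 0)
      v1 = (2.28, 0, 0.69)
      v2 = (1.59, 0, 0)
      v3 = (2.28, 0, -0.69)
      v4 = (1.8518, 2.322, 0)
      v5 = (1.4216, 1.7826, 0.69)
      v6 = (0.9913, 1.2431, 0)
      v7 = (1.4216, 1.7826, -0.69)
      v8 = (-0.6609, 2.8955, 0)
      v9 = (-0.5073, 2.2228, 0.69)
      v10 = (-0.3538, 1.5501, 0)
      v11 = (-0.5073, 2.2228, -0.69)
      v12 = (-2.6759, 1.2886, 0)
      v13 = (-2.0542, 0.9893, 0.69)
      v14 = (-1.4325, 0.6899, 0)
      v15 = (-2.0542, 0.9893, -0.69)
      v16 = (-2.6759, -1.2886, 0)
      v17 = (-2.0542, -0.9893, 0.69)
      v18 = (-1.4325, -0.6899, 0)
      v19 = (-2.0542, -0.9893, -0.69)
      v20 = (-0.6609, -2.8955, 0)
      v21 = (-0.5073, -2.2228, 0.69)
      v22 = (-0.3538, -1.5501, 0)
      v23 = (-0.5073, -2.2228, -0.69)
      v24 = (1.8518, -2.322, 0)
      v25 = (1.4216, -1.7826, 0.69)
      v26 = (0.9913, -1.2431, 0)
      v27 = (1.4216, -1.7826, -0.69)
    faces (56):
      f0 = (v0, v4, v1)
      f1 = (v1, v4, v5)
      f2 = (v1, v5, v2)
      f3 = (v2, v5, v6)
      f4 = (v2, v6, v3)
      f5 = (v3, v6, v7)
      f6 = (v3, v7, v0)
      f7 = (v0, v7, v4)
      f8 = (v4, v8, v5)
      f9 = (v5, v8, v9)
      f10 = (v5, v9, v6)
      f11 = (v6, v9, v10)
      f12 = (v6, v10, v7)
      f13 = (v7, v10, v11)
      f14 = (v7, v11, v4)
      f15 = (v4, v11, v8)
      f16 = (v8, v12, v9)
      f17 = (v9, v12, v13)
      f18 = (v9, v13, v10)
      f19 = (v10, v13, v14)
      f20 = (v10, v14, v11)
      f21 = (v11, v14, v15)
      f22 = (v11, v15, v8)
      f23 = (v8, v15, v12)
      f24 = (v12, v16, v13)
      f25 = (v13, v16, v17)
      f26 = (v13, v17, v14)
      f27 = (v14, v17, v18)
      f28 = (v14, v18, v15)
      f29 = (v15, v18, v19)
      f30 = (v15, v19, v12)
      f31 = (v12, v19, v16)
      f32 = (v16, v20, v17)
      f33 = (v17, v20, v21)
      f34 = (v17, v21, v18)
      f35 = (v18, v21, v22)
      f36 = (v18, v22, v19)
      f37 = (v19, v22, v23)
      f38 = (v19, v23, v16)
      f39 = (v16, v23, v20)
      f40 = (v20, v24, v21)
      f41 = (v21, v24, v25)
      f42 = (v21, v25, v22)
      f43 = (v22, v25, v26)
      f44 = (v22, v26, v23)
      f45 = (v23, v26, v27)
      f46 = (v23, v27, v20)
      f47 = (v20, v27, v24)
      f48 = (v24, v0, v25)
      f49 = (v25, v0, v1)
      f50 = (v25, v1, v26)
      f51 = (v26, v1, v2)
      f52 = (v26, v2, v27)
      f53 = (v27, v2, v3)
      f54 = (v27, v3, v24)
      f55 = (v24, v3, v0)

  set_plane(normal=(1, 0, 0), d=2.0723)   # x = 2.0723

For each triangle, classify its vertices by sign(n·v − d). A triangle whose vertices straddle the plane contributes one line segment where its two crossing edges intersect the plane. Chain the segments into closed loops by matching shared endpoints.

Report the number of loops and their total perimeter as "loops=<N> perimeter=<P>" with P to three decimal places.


loops=1 perimeter=8.276

Straddling triangles (14 of 56):
  (v0,v4,v1) [+-+] → (2.0723, 1.86412, 0)–(2.0723, 1.12629, 0.355313)  len=0.8189
  (v1,v4,v5) [+--] → (2.0723, 1.12629, 0.355313)–(2.0723, 0.431321, 0.69)  len=0.7714
  (v1,v5,v2) [+--] → (2.0723, 0.431321, 0.69)–(2.0723, 0, 0.4823)  len=0.4787
  (v2,v6,v3) [--+] → (2.0723, 0.200351, -0.578793)–(2.0723, 0, -0.4823)  len=0.2224
  (v3,v6,v7) [+--] → (2.0723, 0.200351, -0.578793)–(2.0723, 0.431321, -0.69)  len=0.2563
  (v3,v7,v0) [+-+] → (2.0723, 0.431321, -0.69)–(2.0723, 1.03348, -0.400034)  len=0.6683
  (v0,v7,v4) [+--] → (2.0723, 1.03348, -0.400034)–(2.0723, 1.86412, 0)  len=0.9219
  (v24,v0,v25) [-+-] → (2.0723, -1.86412, 0)–(2.0723, -1.03348, 0.400034)  len=0.9219
  (v25,v0,v1) [-++] → (2.0723, -1.03348, 0.400034)–(2.0723, -0.431321, 0.69)  len=0.6683
  (v25,v1,v26) [-+-] → (2.0723, -0.431321, 0.69)–(2.0723, -0.200351, 0.578793)  len=0.2563
  (v26,v1,v2) [-+-] → (2.0723, -0.200351, 0.578793)–(2.0723, 0, 0.4823)  len=0.2224
  (v27,v2,v3) [--+] → (2.0723, 0, -0.4823)–(2.0723, -0.431321, -0.69)  len=0.4787
  (v27,v3,v24) [-+-] → (2.0723, -0.431321, -0.69)–(2.0723, -1.12629, -0.355313)  len=0.7714
  (v24,v3,v0) [-++] → (2.0723, -1.12629, -0.355313)–(2.0723, -1.86412, 0)  len=0.8189

Chained into 1 loop(s):
  loop 1: 14 segments, perimeter = 8.2760
Total perimeter = 8.276


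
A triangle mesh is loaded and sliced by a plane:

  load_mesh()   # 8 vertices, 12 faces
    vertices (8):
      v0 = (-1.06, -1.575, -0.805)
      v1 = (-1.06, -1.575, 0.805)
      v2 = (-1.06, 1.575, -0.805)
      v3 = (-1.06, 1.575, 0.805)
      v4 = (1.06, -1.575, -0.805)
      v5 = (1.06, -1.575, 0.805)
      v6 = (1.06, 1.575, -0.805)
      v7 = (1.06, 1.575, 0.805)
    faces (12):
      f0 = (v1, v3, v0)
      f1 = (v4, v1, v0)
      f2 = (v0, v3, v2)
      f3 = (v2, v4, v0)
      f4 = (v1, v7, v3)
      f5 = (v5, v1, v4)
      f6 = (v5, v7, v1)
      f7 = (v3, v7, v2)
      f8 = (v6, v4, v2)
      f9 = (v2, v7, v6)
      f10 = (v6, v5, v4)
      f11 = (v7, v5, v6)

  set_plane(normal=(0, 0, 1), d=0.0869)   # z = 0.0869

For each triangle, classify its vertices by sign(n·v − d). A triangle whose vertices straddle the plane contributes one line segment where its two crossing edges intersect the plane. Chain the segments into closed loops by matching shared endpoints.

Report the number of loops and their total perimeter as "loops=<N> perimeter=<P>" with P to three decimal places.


loops=1 perimeter=10.540

Straddling triangles (8 of 12):
  (v1,v3,v0) [++-] → (-1.06, 0.170022, 0.0869)–(-1.06, -1.575, 0.0869)  len=1.7450
  (v4,v1,v0) [-+-] → (-0.114427, -1.575, 0.0869)–(-1.06, -1.575, 0.0869)  len=0.9456
  (v0,v3,v2) [-+-] → (-1.06, 0.170022, 0.0869)–(-1.06, 1.575, 0.0869)  len=1.4050
  (v5,v1,v4) [++-] → (-0.114427, -1.575, 0.0869)–(1.06, -1.575, 0.0869)  len=1.1744
  (v3,v7,v2) [++-] → (0.114427, 1.575, 0.0869)–(-1.06, 1.575, 0.0869)  len=1.1744
  (v2,v7,v6) [-+-] → (0.114427, 1.575, 0.0869)–(1.06, 1.575, 0.0869)  len=0.9456
  (v6,v5,v4) [-+-] → (1.06, -0.170022, 0.0869)–(1.06, -1.575, 0.0869)  len=1.4050
  (v7,v5,v6) [++-] → (1.06, -0.170022, 0.0869)–(1.06, 1.575, 0.0869)  len=1.7450

Chained into 1 loop(s):
  loop 1: 8 segments, perimeter = 10.5400
Total perimeter = 10.540


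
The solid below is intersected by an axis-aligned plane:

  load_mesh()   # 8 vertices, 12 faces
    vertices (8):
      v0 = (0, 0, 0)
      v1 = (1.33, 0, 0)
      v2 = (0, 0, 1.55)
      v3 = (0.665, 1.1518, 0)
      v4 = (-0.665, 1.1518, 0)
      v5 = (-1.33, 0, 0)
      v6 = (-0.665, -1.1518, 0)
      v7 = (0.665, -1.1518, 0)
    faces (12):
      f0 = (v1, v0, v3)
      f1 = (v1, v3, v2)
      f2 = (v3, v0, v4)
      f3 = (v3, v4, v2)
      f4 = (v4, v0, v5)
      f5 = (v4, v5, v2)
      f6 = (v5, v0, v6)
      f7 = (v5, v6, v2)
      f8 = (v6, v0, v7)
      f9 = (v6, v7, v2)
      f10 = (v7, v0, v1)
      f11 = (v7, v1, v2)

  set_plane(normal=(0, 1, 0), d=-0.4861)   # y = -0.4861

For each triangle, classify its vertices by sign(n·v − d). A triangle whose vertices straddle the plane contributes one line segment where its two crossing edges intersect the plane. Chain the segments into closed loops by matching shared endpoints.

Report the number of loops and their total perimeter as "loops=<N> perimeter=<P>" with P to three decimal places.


Straddling triangles (6 of 12):
  (v5,v0,v6) [++-] → (-0.280653, -0.4861, 0)–(-1.04935, -0.4861, 0)  len=0.7687
  (v5,v6,v2) [+-+] → (-1.04935, -0.4861, 0)–(-0.280653, -0.4861, 0.895846)  len=1.1804
  (v6,v0,v7) [-+-] → (-0.280653, -0.4861, 0)–(0.280653, -0.4861, 0)  len=0.5613
  (v6,v7,v2) [--+] → (0.280653, -0.4861, 0.895846)–(-0.280653, -0.4861, 0.895846)  len=0.5613
  (v7,v0,v1) [-++] → (0.280653, -0.4861, 0)–(1.04935, -0.4861, 0)  len=0.7687
  (v7,v1,v2) [-++] → (1.04935, -0.4861, 0)–(0.280653, -0.4861, 0.895846)  len=1.1804

Chained into 1 loop(s):
  loop 1: 6 segments, perimeter = 5.0209
Total perimeter = 5.021

loops=1 perimeter=5.021


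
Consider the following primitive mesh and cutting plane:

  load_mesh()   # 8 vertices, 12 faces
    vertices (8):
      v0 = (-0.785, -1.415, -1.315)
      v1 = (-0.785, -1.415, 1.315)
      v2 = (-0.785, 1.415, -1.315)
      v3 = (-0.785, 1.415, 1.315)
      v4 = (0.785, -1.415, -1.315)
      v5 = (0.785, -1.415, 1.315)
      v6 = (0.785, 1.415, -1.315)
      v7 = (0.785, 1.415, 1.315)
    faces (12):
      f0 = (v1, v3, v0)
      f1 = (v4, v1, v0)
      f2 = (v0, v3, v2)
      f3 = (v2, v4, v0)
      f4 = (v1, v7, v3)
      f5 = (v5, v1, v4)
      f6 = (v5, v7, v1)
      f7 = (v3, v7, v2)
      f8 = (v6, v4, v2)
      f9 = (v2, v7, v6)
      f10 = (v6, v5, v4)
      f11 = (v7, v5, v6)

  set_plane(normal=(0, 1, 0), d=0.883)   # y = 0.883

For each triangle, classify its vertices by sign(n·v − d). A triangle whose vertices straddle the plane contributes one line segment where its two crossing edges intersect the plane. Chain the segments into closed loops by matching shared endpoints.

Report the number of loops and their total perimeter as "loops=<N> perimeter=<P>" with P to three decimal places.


Straddling triangles (8 of 12):
  (v1,v3,v0) [-+-] → (-0.785, 0.883, 1.315)–(-0.785, 0.883, 0.820597)  len=0.4944
  (v0,v3,v2) [-++] → (-0.785, 0.883, 0.820597)–(-0.785, 0.883, -1.315)  len=2.1356
  (v2,v4,v0) [+--] → (-0.489862, 0.883, -1.315)–(-0.785, 0.883, -1.315)  len=0.2951
  (v1,v7,v3) [-++] → (0.489862, 0.883, 1.315)–(-0.785, 0.883, 1.315)  len=1.2749
  (v5,v7,v1) [-+-] → (0.785, 0.883, 1.315)–(0.489862, 0.883, 1.315)  len=0.2951
  (v6,v4,v2) [+-+] → (0.785, 0.883, -1.315)–(-0.489862, 0.883, -1.315)  len=1.2749
  (v6,v5,v4) [+--] → (0.785, 0.883, -0.820597)–(0.785, 0.883, -1.315)  len=0.4944
  (v7,v5,v6) [+-+] → (0.785, 0.883, 1.315)–(0.785, 0.883, -0.820597)  len=2.1356

Chained into 1 loop(s):
  loop 1: 8 segments, perimeter = 8.4000
Total perimeter = 8.400

loops=1 perimeter=8.400


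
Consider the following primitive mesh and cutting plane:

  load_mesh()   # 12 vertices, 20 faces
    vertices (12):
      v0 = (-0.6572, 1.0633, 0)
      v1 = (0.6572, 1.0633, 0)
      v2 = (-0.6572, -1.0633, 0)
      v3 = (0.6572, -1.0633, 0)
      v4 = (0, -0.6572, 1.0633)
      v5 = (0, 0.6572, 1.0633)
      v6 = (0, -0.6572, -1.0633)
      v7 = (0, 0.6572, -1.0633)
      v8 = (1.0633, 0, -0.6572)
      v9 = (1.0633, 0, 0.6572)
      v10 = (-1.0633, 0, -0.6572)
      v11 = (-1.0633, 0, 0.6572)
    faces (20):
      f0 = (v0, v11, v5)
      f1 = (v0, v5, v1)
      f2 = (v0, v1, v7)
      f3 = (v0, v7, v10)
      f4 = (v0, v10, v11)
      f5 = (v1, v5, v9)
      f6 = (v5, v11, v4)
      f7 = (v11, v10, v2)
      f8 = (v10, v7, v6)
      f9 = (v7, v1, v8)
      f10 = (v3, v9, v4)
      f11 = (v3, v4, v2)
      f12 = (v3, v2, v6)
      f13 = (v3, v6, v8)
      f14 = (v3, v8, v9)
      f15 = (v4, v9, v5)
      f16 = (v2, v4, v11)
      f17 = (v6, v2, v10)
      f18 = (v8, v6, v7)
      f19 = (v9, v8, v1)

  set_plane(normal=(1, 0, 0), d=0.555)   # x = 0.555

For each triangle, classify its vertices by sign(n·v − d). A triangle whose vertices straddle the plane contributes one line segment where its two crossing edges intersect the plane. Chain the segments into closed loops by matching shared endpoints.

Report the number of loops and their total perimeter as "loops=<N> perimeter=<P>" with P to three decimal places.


Straddling triangles (10 of 20):
  (v0,v5,v1) [--+] → (0.555, 1.00015, 0.165352)–(0.555, 1.0633, 0)  len=0.1770
  (v0,v1,v7) [-+-] → (0.555, 1.0633, 0)–(0.555, 1.00015, -0.165352)  len=0.1770
  (v1,v5,v9) [+-+] → (0.555, 1.00015, 0.165352)–(0.555, 0.314168, 0.851332)  len=0.9701
  (v7,v1,v8) [-++] → (0.555, 1.00015, -0.165352)–(0.555, 0.314168, -0.851332)  len=0.9701
  (v3,v9,v4) [++-] → (0.555, -0.314168, 0.851332)–(0.555, -1.00015, 0.165352)  len=0.9701
  (v3,v4,v2) [+--] → (0.555, -1.00015, 0.165352)–(0.555, -1.0633, 0)  len=0.1770
  (v3,v2,v6) [+--] → (0.555, -1.0633, 0)–(0.555, -1.00015, -0.165352)  len=0.1770
  (v3,v6,v8) [+-+] → (0.555, -1.00015, -0.165352)–(0.555, -0.314168, -0.851332)  len=0.9701
  (v4,v9,v5) [-+-] → (0.555, -0.314168, 0.851332)–(0.555, 0.314168, 0.851332)  len=0.6283
  (v8,v6,v7) [+--] → (0.555, -0.314168, -0.851332)–(0.555, 0.314168, -0.851332)  len=0.6283

Chained into 1 loop(s):
  loop 1: 10 segments, perimeter = 5.8452
Total perimeter = 5.845

loops=1 perimeter=5.845


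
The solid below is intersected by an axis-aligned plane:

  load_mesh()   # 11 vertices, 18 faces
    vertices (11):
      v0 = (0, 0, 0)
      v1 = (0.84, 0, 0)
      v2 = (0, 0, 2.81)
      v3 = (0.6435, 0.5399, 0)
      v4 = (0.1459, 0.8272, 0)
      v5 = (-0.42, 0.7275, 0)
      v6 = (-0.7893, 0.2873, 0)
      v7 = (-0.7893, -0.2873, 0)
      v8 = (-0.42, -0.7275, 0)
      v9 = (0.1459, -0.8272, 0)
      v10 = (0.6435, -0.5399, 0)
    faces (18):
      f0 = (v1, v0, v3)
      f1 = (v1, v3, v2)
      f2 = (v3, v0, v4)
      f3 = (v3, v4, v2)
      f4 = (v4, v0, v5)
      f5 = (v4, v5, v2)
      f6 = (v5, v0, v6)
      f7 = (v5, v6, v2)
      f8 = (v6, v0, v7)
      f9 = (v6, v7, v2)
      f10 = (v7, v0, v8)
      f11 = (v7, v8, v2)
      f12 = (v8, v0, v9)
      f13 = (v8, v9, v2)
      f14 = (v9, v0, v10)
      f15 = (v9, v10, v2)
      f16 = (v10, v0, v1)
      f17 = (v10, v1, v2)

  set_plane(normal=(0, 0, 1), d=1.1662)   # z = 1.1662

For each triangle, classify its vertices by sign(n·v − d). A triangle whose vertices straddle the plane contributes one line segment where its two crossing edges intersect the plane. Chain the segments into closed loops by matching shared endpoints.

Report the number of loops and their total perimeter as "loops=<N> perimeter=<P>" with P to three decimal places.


Straddling triangles (9 of 18):
  (v1,v3,v2) [--+] → (0.376436, 0.315832, 1.1662)–(0.491385, 0, 1.1662)  len=0.3361
  (v3,v4,v2) [--+] → (0.0853489, 0.483897, 1.1662)–(0.376436, 0.315832, 1.1662)  len=0.3361
  (v4,v5,v2) [--+] → (-0.245693, 0.425575, 1.1662)–(0.0853489, 0.483897, 1.1662)  len=0.3361
  (v5,v6,v2) [--+] → (-0.461726, 0.168065, 1.1662)–(-0.245693, 0.425575, 1.1662)  len=0.3361
  (v6,v7,v2) [--+] → (-0.461726, -0.168065, 1.1662)–(-0.461726, 0.168065, 1.1662)  len=0.3361
  (v7,v8,v2) [--+] → (-0.245693, -0.425575, 1.1662)–(-0.461726, -0.168065, 1.1662)  len=0.3361
  (v8,v9,v2) [--+] → (0.0853489, -0.483897, 1.1662)–(-0.245693, -0.425575, 1.1662)  len=0.3361
  (v9,v10,v2) [--+] → (0.376436, -0.315832, 1.1662)–(0.0853489, -0.483897, 1.1662)  len=0.3361
  (v10,v1,v2) [--+] → (0.491385, 0, 1.1662)–(0.376436, -0.315832, 1.1662)  len=0.3361

Chained into 1 loop(s):
  loop 1: 9 segments, perimeter = 3.0251
Total perimeter = 3.025

loops=1 perimeter=3.025


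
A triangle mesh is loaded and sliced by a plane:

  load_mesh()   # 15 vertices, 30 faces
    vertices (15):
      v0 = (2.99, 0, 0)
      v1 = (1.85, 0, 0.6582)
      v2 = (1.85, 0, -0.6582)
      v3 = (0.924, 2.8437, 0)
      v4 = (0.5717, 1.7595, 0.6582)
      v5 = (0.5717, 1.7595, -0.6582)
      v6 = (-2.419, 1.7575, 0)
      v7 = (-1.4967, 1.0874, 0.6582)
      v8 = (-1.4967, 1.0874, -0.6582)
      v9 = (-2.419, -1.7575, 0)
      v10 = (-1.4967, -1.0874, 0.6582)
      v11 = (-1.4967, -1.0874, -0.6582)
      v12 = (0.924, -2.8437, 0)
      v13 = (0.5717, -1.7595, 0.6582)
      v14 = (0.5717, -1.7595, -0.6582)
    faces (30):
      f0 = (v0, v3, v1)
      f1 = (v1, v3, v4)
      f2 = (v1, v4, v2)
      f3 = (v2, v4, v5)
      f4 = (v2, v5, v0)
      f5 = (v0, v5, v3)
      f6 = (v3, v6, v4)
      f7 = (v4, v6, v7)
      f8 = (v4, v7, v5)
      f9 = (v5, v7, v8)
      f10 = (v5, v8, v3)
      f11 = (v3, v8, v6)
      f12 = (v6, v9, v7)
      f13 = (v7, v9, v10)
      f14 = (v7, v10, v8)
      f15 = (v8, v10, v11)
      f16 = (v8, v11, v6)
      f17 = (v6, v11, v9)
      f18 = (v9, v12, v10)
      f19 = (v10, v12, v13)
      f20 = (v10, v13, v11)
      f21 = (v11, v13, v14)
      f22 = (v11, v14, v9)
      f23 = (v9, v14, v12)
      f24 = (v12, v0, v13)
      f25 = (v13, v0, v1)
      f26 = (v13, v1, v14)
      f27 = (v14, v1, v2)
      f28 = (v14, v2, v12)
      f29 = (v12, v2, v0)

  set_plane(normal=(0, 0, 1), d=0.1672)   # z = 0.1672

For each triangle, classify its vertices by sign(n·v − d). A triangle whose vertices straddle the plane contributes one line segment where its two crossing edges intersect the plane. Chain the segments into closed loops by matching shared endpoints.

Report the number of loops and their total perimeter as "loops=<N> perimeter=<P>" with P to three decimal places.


Straddling triangles (20 of 30):
  (v0,v3,v1) [--+] → (1.15923, 2.12133, 0.1672)–(2.70041, 0, 0.1672)  len=2.6221
  (v1,v3,v4) [+-+] → (1.15923, 2.12133, 0.1672)–(0.834507, 2.56828, 0.1672)  len=0.5525
  (v1,v4,v2) [++-] → (1.04849, 1.10323, 0.1672)–(1.85, 0, 0.1672)  len=1.3636
  (v2,v4,v5) [-+-] → (1.04849, 1.10323, 0.1672)–(0.5717, 1.7595, 0.1672)  len=0.8112
  (v3,v6,v4) [--+] → (-1.65928, 1.75801, 0.1672)–(0.834507, 2.56828, 0.1672)  len=2.6221
  (v4,v6,v7) [+-+] → (-1.65928, 1.75801, 0.1672)–(-2.18471, 1.58728, 0.1672)  len=0.5525
  (v4,v7,v5) [++-] → (-0.725214, 1.33808, 0.1672)–(0.5717, 1.7595, 0.1672)  len=1.3637
  (v5,v7,v8) [-+-] → (-0.725214, 1.33808, 0.1672)–(-1.4967, 1.0874, 0.1672)  len=0.8112
  (v6,v9,v7) [--+] → (-2.18471, -1.03482, 0.1672)–(-2.18471, 1.58728, 0.1672)  len=2.6221
  (v7,v9,v10) [+-+] → (-2.18471, -1.03482, 0.1672)–(-2.18471, -1.58728, 0.1672)  len=0.5525
  (v7,v10,v8) [++-] → (-1.4967, -0.276228, 0.1672)–(-1.4967, 1.0874, 0.1672)  len=1.3636
  (v8,v10,v11) [-+-] → (-1.4967, -0.276228, 0.1672)–(-1.4967, -1.0874, 0.1672)  len=0.8112
  (v9,v12,v10) [--+] → (0.309079, -2.39755, 0.1672)–(-2.18471, -1.58728, 0.1672)  len=2.6221
  (v10,v12,v13) [+-+] → (0.309079, -2.39755, 0.1672)–(0.834507, -2.56828, 0.1672)  len=0.5525
  (v10,v13,v11) [++-] → (-0.199786, -1.50882, 0.1672)–(-1.4967, -1.0874, 0.1672)  len=1.3637
  (v11,v13,v14) [-+-] → (-0.199786, -1.50882, 0.1672)–(0.5717, -1.7595, 0.1672)  len=0.8112
  (v12,v0,v13) [--+] → (2.37569, -0.446959, 0.1672)–(0.834507, -2.56828, 0.1672)  len=2.6221
  (v13,v0,v1) [+-+] → (2.37569, -0.446959, 0.1672)–(2.70041, 0, 0.1672)  len=0.5525
  (v13,v1,v14) [++-] → (1.37321, -0.656271, 0.1672)–(0.5717, -1.7595, 0.1672)  len=1.3636
  (v14,v1,v2) [-+-] → (1.37321, -0.656271, 0.1672)–(1.85, 0, 0.1672)  len=0.8112

Chained into 2 loop(s):
  loop 1: 10 segments, perimeter = 15.8728
  loop 2: 10 segments, perimeter = 10.8742
Total perimeter = 26.747

loops=2 perimeter=26.747


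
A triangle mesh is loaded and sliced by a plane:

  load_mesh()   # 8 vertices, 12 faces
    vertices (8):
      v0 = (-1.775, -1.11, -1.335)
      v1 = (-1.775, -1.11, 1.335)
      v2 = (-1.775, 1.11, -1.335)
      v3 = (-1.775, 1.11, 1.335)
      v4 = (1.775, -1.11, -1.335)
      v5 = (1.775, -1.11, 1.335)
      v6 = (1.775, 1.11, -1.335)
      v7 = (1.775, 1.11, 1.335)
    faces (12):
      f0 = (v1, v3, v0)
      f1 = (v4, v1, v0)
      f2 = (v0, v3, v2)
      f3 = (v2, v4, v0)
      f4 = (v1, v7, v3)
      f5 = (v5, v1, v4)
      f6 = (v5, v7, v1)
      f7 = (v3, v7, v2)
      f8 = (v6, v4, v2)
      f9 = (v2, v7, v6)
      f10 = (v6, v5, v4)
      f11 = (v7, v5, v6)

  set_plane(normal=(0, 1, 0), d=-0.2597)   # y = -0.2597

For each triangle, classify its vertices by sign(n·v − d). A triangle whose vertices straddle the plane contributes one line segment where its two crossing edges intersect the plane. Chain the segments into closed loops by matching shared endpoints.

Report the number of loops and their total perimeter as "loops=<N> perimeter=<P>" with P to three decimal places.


loops=1 perimeter=12.440

Straddling triangles (8 of 12):
  (v1,v3,v0) [-+-] → (-1.775, -0.2597, 1.335)–(-1.775, -0.2597, -0.312342)  len=1.6473
  (v0,v3,v2) [-++] → (-1.775, -0.2597, -0.312342)–(-1.775, -0.2597, -1.335)  len=1.0227
  (v2,v4,v0) [+--] → (0.415286, -0.2597, -1.335)–(-1.775, -0.2597, -1.335)  len=2.1903
  (v1,v7,v3) [-++] → (-0.415286, -0.2597, 1.335)–(-1.775, -0.2597, 1.335)  len=1.3597
  (v5,v7,v1) [-+-] → (1.775, -0.2597, 1.335)–(-0.415286, -0.2597, 1.335)  len=2.1903
  (v6,v4,v2) [+-+] → (1.775, -0.2597, -1.335)–(0.415286, -0.2597, -1.335)  len=1.3597
  (v6,v5,v4) [+--] → (1.775, -0.2597, 0.312342)–(1.775, -0.2597, -1.335)  len=1.6473
  (v7,v5,v6) [+-+] → (1.775, -0.2597, 1.335)–(1.775, -0.2597, 0.312342)  len=1.0227

Chained into 1 loop(s):
  loop 1: 8 segments, perimeter = 12.4400
Total perimeter = 12.440


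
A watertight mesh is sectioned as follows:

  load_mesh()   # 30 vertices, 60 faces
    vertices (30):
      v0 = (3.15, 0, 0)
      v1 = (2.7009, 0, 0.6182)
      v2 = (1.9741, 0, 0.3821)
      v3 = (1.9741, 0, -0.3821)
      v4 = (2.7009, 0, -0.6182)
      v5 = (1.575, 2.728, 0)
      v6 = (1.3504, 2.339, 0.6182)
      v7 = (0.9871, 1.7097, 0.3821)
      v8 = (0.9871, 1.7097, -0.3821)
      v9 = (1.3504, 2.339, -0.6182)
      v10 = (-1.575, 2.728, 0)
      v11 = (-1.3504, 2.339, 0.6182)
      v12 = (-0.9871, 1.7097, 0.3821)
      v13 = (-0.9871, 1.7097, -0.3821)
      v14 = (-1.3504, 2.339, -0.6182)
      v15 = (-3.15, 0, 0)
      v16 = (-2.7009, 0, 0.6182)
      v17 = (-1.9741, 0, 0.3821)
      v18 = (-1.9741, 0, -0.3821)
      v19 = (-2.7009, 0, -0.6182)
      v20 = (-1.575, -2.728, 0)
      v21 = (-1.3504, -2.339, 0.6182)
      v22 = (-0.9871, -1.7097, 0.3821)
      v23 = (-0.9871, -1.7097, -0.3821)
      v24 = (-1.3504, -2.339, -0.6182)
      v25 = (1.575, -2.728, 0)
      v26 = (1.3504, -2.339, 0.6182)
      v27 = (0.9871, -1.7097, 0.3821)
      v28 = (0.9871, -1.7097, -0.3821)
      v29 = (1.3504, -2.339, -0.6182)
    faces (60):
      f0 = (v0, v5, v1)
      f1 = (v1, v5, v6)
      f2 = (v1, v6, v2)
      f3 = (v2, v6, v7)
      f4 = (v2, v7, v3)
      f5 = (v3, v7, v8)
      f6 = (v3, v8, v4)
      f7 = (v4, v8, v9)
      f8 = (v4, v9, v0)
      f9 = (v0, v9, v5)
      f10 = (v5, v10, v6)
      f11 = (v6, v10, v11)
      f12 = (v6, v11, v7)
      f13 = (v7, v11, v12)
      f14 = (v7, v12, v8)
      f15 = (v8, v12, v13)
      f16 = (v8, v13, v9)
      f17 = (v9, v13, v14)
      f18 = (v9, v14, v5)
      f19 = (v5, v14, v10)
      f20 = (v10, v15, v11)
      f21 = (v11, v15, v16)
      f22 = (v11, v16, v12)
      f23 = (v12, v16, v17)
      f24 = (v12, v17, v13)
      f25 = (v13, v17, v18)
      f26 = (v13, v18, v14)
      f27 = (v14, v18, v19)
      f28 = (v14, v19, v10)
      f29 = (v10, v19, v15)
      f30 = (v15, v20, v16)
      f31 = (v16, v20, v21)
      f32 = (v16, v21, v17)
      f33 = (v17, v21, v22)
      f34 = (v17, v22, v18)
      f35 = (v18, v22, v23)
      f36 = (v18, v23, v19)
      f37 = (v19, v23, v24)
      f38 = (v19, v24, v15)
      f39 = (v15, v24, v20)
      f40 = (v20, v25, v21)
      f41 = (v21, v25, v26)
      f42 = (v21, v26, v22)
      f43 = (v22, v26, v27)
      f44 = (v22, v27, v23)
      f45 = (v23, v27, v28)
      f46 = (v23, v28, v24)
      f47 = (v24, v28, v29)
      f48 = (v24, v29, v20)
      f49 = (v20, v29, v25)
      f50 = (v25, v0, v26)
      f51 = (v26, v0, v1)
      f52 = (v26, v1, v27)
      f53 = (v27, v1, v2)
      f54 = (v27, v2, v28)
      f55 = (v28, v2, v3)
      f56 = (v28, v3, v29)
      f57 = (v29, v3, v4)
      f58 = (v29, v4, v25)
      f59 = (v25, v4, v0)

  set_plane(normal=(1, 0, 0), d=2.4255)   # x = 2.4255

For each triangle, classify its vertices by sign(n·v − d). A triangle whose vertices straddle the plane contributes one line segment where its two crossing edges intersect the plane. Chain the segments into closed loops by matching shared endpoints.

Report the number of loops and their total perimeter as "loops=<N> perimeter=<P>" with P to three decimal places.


Straddling triangles (14 of 60):
  (v0,v5,v1) [+-+] → (2.4255, 1.25488, 0)–(2.4255, 0.667281, 0.466986)  len=0.7506
  (v1,v5,v6) [+--] → (2.4255, 0.667281, 0.466986)–(2.4255, 0.476979, 0.6182)  len=0.2431
  (v1,v6,v2) [+--] → (2.4255, 0.476979, 0.6182)–(2.4255, 0, 0.528737)  len=0.4853
  (v3,v8,v4) [--+] → (2.4255, 0.274741, -0.58026)–(2.4255, 0, -0.528737)  len=0.2795
  (v4,v8,v9) [+--] → (2.4255, 0.274741, -0.58026)–(2.4255, 0.476979, -0.6182)  len=0.2058
  (v4,v9,v0) [+-+] → (2.4255, 0.476979, -0.6182)–(2.4255, 0.941657, -0.248881)  len=0.5936
  (v0,v9,v5) [+--] → (2.4255, 0.941657, -0.248881)–(2.4255, 1.25488, 0)  len=0.4001
  (v25,v0,v26) [-+-] → (2.4255, -1.25488, 0)–(2.4255, -0.941657, 0.248881)  len=0.4001
  (v26,v0,v1) [-++] → (2.4255, -0.941657, 0.248881)–(2.4255, -0.476979, 0.6182)  len=0.5936
  (v26,v1,v27) [-+-] → (2.4255, -0.476979, 0.6182)–(2.4255, -0.274741, 0.58026)  len=0.2058
  (v27,v1,v2) [-+-] → (2.4255, -0.274741, 0.58026)–(2.4255, 0, 0.528737)  len=0.2795
  (v29,v3,v4) [--+] → (2.4255, 0, -0.528737)–(2.4255, -0.476979, -0.6182)  len=0.4853
  (v29,v4,v25) [-+-] → (2.4255, -0.476979, -0.6182)–(2.4255, -0.667281, -0.466986)  len=0.2431
  (v25,v4,v0) [-++] → (2.4255, -0.667281, -0.466986)–(2.4255, -1.25488, 0)  len=0.7506

Chained into 1 loop(s):
  loop 1: 14 segments, perimeter = 5.9157
Total perimeter = 5.916

loops=1 perimeter=5.916


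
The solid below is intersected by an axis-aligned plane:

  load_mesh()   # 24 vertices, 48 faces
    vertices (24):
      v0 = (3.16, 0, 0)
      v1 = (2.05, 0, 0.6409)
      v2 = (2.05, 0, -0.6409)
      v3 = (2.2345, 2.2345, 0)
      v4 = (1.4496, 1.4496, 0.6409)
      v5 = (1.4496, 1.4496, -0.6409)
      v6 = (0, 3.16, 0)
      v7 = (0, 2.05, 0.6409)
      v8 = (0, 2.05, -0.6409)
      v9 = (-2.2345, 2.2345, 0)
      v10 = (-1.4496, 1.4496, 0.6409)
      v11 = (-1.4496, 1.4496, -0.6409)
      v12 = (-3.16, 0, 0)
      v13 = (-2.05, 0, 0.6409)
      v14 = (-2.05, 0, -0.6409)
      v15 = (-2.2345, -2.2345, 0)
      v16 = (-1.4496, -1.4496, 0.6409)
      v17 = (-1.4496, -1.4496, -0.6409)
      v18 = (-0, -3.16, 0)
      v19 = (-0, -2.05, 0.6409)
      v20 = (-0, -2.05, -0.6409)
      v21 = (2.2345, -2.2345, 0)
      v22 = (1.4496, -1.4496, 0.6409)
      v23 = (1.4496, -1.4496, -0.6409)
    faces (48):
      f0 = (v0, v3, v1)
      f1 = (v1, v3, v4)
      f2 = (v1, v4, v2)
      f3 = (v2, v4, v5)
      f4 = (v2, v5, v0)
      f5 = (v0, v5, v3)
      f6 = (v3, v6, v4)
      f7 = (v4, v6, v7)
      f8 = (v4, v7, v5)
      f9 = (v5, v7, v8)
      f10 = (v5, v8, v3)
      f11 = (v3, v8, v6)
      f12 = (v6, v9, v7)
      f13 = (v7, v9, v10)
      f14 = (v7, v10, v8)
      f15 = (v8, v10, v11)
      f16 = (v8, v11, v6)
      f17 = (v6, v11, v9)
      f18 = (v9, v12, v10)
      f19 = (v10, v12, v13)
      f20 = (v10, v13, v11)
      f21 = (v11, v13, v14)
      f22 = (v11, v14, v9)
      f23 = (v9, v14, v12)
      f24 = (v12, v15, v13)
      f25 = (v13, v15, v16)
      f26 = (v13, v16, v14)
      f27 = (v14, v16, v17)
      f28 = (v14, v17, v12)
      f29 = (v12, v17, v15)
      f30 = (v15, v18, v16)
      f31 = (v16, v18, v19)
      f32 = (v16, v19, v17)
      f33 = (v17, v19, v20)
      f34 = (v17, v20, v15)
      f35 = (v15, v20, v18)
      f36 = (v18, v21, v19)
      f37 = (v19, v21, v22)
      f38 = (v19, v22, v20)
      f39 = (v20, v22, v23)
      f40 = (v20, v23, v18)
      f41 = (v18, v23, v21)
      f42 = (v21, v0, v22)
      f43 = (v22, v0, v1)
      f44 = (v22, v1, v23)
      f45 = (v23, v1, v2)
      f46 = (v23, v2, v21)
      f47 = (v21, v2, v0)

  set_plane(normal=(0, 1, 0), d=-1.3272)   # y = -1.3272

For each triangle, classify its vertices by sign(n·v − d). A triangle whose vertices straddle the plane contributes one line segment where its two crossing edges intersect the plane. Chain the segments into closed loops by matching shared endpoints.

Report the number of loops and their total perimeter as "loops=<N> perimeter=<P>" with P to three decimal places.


Straddling triangles (12 of 48):
  (v12,v15,v13) [+-+] → (-2.61029, -1.3272, 0)–(-2.15959, -1.3272, 0.260232)  len=0.5204
  (v13,v15,v16) [+--] → (-2.15959, -1.3272, 0.260232)–(-1.5003, -1.3272, 0.6409)  len=0.7613
  (v13,v16,v14) [+-+] → (-1.5003, -1.3272, 0.6409)–(-1.5003, -1.3272, 0.532669)  len=0.1082
  (v14,v16,v17) [+--] → (-1.5003, -1.3272, 0.532669)–(-1.5003, -1.3272, -0.6409)  len=1.1736
  (v14,v17,v12) [+-+] → (-1.5003, -1.3272, -0.6409)–(-1.59402, -1.3272, -0.586784)  len=0.1082
  (v12,v17,v15) [+--] → (-1.59402, -1.3272, -0.586784)–(-2.61029, -1.3272, 0)  len=1.1735
  (v21,v0,v22) [-+-] → (2.61029, -1.3272, 0)–(1.59402, -1.3272, 0.586784)  len=1.1735
  (v22,v0,v1) [-++] → (1.59402, -1.3272, 0.586784)–(1.5003, -1.3272, 0.6409)  len=0.1082
  (v22,v1,v23) [-+-] → (1.5003, -1.3272, 0.6409)–(1.5003, -1.3272, -0.532669)  len=1.1736
  (v23,v1,v2) [-++] → (1.5003, -1.3272, -0.532669)–(1.5003, -1.3272, -0.6409)  len=0.1082
  (v23,v2,v21) [-+-] → (1.5003, -1.3272, -0.6409)–(2.15959, -1.3272, -0.260232)  len=0.7613
  (v21,v2,v0) [-++] → (2.15959, -1.3272, -0.260232)–(2.61029, -1.3272, 0)  len=0.5204

Chained into 2 loop(s):
  loop 1: 6 segments, perimeter = 3.8453
  loop 2: 6 segments, perimeter = 3.8453
Total perimeter = 7.691

loops=2 perimeter=7.691


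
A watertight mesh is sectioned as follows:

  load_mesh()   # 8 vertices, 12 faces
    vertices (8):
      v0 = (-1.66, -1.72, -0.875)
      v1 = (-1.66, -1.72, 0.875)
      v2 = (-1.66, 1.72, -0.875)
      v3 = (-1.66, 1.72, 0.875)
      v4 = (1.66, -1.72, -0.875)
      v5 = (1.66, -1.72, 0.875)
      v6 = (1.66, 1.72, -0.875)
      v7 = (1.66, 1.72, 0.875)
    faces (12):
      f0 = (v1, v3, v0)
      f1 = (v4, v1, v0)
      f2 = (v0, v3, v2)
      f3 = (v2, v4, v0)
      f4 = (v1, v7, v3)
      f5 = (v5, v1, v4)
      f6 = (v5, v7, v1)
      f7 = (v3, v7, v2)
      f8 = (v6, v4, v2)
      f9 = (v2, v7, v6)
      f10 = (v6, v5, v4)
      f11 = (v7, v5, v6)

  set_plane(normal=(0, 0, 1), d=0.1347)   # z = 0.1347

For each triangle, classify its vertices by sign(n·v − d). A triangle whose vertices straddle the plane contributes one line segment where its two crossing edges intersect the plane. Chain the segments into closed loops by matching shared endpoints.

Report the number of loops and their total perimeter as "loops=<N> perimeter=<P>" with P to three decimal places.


Straddling triangles (8 of 12):
  (v1,v3,v0) [++-] → (-1.66, 0.264782, 0.1347)–(-1.66, -1.72, 0.1347)  len=1.9848
  (v4,v1,v0) [-+-] → (-0.255545, -1.72, 0.1347)–(-1.66, -1.72, 0.1347)  len=1.4045
  (v0,v3,v2) [-+-] → (-1.66, 0.264782, 0.1347)–(-1.66, 1.72, 0.1347)  len=1.4552
  (v5,v1,v4) [++-] → (-0.255545, -1.72, 0.1347)–(1.66, -1.72, 0.1347)  len=1.9155
  (v3,v7,v2) [++-] → (0.255545, 1.72, 0.1347)–(-1.66, 1.72, 0.1347)  len=1.9155
  (v2,v7,v6) [-+-] → (0.255545, 1.72, 0.1347)–(1.66, 1.72, 0.1347)  len=1.4045
  (v6,v5,v4) [-+-] → (1.66, -0.264782, 0.1347)–(1.66, -1.72, 0.1347)  len=1.4552
  (v7,v5,v6) [++-] → (1.66, -0.264782, 0.1347)–(1.66, 1.72, 0.1347)  len=1.9848

Chained into 1 loop(s):
  loop 1: 8 segments, perimeter = 13.5200
Total perimeter = 13.520

loops=1 perimeter=13.520


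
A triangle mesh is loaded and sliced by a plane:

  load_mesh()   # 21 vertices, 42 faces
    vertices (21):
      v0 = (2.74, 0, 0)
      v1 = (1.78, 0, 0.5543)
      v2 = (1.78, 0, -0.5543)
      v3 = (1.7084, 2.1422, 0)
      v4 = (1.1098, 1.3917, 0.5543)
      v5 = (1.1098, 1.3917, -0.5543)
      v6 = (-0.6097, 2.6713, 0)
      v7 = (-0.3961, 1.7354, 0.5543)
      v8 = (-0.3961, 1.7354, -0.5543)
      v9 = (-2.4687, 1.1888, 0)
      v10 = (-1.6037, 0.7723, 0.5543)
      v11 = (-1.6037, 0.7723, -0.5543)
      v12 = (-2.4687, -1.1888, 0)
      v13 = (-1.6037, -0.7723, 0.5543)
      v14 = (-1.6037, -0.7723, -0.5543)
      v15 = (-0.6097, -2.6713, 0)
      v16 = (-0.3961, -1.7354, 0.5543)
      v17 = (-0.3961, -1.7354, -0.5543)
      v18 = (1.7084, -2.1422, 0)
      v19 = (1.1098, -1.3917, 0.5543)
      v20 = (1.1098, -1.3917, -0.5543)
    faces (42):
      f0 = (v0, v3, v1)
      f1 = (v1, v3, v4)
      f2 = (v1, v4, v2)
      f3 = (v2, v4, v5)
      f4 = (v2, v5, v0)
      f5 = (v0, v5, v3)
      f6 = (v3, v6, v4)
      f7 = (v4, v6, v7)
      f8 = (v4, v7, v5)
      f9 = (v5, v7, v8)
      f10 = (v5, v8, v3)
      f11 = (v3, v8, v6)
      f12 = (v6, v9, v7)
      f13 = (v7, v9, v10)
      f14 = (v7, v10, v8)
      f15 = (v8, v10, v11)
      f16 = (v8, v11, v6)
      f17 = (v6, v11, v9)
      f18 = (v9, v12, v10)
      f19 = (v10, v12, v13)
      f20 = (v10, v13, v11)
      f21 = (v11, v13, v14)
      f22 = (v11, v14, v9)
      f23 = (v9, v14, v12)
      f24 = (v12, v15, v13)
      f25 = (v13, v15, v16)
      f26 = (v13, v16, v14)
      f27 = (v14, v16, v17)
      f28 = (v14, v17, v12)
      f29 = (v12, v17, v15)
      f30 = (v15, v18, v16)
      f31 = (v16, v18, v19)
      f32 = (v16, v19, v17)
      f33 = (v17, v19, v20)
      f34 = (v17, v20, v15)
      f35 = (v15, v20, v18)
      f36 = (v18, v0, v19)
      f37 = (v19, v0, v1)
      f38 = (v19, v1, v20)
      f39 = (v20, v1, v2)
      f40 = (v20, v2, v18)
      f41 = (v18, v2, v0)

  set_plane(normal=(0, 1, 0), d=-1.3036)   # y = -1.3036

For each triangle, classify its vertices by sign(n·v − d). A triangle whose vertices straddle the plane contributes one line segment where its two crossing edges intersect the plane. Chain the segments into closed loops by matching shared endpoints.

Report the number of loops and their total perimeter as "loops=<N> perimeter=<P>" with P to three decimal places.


Straddling triangles (12 of 42):
  (v12,v15,v13) [+-+] → (-2.32475, -1.3036, 0)–(-1.3256, -1.3036, 0.399219)  len=1.0759
  (v13,v15,v16) [+--] → (-1.3256, -1.3036, 0.399219)–(-0.93752, -1.3036, 0.5543)  len=0.4179
  (v13,v16,v14) [+-+] → (-0.93752, -1.3036, 0.5543)–(-0.93752, -1.3036, 0.057266)  len=0.4970
  (v14,v16,v17) [+--] → (-0.93752, -1.3036, 0.057266)–(-0.93752, -1.3036, -0.5543)  len=0.6116
  (v14,v17,v12) [+-+] → (-0.93752, -1.3036, -0.5543)–(-2.0334, -1.3036, -0.116417)  len=1.1801
  (v12,v17,v15) [+--] → (-2.0334, -1.3036, -0.116417)–(-2.32475, -1.3036, 0)  len=0.3137
  (v18,v0,v19) [-+-] → (2.11224, -1.3036, 0)–(1.213, -1.3036, 0.519211)  len=1.0384
  (v19,v0,v1) [-++] → (1.213, -1.3036, 0.519211)–(1.15223, -1.3036, 0.5543)  len=0.0702
  (v19,v1,v20) [-+-] → (1.15223, -1.3036, 0.5543)–(1.15223, -1.3036, -0.484121)  len=1.0384
  (v20,v1,v2) [-++] → (1.15223, -1.3036, -0.484121)–(1.15223, -1.3036, -0.5543)  len=0.0702
  (v20,v2,v18) [-+-] → (1.15223, -1.3036, -0.5543)–(1.73643, -1.3036, -0.21699)  len=0.6746
  (v18,v2,v0) [-++] → (1.73643, -1.3036, -0.21699)–(2.11224, -1.3036, 0)  len=0.4340

Chained into 2 loop(s):
  loop 1: 6 segments, perimeter = 4.0963
  loop 2: 6 segments, perimeter = 3.3257
Total perimeter = 7.422

loops=2 perimeter=7.422


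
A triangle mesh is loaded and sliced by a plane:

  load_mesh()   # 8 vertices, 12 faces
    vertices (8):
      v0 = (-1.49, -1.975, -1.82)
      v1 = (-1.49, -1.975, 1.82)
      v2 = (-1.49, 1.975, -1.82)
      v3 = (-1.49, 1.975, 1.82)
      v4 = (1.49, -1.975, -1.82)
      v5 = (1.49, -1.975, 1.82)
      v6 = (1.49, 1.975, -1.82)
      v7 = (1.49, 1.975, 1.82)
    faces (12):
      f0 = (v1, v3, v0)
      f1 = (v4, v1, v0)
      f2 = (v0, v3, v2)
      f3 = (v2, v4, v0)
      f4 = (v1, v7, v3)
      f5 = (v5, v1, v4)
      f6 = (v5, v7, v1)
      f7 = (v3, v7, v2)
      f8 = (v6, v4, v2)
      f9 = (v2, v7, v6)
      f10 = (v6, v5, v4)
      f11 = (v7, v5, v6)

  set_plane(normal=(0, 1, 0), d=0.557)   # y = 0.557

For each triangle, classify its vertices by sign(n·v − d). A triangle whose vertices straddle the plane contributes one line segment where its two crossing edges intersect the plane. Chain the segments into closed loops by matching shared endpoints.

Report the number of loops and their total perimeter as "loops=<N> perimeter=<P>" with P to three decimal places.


loops=1 perimeter=13.240

Straddling triangles (8 of 12):
  (v1,v3,v0) [-+-] → (-1.49, 0.557, 1.82)–(-1.49, 0.557, 0.513286)  len=1.3067
  (v0,v3,v2) [-++] → (-1.49, 0.557, 0.513286)–(-1.49, 0.557, -1.82)  len=2.3333
  (v2,v4,v0) [+--] → (-0.420218, 0.557, -1.82)–(-1.49, 0.557, -1.82)  len=1.0698
  (v1,v7,v3) [-++] → (0.420218, 0.557, 1.82)–(-1.49, 0.557, 1.82)  len=1.9102
  (v5,v7,v1) [-+-] → (1.49, 0.557, 1.82)–(0.420218, 0.557, 1.82)  len=1.0698
  (v6,v4,v2) [+-+] → (1.49, 0.557, -1.82)–(-0.420218, 0.557, -1.82)  len=1.9102
  (v6,v5,v4) [+--] → (1.49, 0.557, -0.513286)–(1.49, 0.557, -1.82)  len=1.3067
  (v7,v5,v6) [+-+] → (1.49, 0.557, 1.82)–(1.49, 0.557, -0.513286)  len=2.3333

Chained into 1 loop(s):
  loop 1: 8 segments, perimeter = 13.2400
Total perimeter = 13.240


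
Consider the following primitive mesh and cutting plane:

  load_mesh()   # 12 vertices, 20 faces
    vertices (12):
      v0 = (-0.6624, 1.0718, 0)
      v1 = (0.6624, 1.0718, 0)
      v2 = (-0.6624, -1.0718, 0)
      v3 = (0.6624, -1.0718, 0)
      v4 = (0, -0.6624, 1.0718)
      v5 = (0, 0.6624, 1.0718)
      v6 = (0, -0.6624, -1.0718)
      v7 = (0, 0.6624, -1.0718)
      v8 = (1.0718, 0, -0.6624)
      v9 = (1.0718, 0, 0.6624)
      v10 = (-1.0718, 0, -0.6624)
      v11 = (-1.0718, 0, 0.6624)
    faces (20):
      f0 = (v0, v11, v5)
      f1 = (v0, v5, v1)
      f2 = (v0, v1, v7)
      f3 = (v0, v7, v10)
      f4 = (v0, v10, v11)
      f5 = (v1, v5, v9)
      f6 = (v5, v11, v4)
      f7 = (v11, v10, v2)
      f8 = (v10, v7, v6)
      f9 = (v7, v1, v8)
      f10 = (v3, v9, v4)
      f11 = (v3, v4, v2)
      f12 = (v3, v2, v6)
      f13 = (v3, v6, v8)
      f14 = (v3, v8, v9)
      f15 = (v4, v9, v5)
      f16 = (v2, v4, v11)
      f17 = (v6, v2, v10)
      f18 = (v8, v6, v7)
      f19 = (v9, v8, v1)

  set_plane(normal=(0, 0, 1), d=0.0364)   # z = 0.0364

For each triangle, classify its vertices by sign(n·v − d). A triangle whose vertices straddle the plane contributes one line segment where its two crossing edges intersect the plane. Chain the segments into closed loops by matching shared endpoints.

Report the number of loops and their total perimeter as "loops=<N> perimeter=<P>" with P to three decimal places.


Straddling triangles (10 of 20):
  (v0,v11,v5) [-++] → (-0.684897, 1.0129, 0.0364)–(-0.639904, 1.0579, 0.0364)  len=0.0636
  (v0,v5,v1) [-+-] → (-0.639904, 1.0579, 0.0364)–(0.639904, 1.0579, 0.0364)  len=1.2798
  (v0,v10,v11) [--+] → (-1.0718, 0, 0.0364)–(-0.684897, 1.0129, 0.0364)  len=1.0843
  (v1,v5,v9) [-++] → (0.639904, 1.0579, 0.0364)–(0.684897, 1.0129, 0.0364)  len=0.0636
  (v11,v10,v2) [+--] → (-1.0718, 0, 0.0364)–(-0.684897, -1.0129, 0.0364)  len=1.0843
  (v3,v9,v4) [-++] → (0.684897, -1.0129, 0.0364)–(0.639904, -1.0579, 0.0364)  len=0.0636
  (v3,v4,v2) [-+-] → (0.639904, -1.0579, 0.0364)–(-0.639904, -1.0579, 0.0364)  len=1.2798
  (v3,v8,v9) [--+] → (1.0718, 0, 0.0364)–(0.684897, -1.0129, 0.0364)  len=1.0843
  (v2,v4,v11) [-++] → (-0.639904, -1.0579, 0.0364)–(-0.684897, -1.0129, 0.0364)  len=0.0636
  (v9,v8,v1) [+--] → (1.0718, 0, 0.0364)–(0.684897, 1.0129, 0.0364)  len=1.0843

Chained into 1 loop(s):
  loop 1: 10 segments, perimeter = 7.1513
Total perimeter = 7.151

loops=1 perimeter=7.151


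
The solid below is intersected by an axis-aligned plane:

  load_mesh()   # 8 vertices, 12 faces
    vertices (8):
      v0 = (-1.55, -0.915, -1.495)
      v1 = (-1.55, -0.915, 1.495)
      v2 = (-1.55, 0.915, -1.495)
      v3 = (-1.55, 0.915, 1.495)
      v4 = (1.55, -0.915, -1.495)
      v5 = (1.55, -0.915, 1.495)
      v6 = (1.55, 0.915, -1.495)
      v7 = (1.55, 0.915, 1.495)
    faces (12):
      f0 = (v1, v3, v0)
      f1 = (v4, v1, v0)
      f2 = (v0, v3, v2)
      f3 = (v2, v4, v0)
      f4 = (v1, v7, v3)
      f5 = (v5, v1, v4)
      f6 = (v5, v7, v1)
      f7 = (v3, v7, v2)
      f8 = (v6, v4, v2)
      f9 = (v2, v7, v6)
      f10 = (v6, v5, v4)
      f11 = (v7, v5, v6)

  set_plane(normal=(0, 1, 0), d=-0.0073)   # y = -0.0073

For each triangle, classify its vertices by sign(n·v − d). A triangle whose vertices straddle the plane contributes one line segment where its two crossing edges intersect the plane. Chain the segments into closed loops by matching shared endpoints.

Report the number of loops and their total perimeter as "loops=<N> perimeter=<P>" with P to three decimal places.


loops=1 perimeter=12.180

Straddling triangles (8 of 12):
  (v1,v3,v0) [-+-] → (-1.55, -0.0073, 1.495)–(-1.55, -0.0073, -0.0119273)  len=1.5069
  (v0,v3,v2) [-++] → (-1.55, -0.0073, -0.0119273)–(-1.55, -0.0073, -1.495)  len=1.4831
  (v2,v4,v0) [+--] → (0.0123661, -0.0073, -1.495)–(-1.55, -0.0073, -1.495)  len=1.5624
  (v1,v7,v3) [-++] → (-0.0123661, -0.0073, 1.495)–(-1.55, -0.0073, 1.495)  len=1.5376
  (v5,v7,v1) [-+-] → (1.55, -0.0073, 1.495)–(-0.0123661, -0.0073, 1.495)  len=1.5624
  (v6,v4,v2) [+-+] → (1.55, -0.0073, -1.495)–(0.0123661, -0.0073, -1.495)  len=1.5376
  (v6,v5,v4) [+--] → (1.55, -0.0073, 0.0119273)–(1.55, -0.0073, -1.495)  len=1.5069
  (v7,v5,v6) [+-+] → (1.55, -0.0073, 1.495)–(1.55, -0.0073, 0.0119273)  len=1.4831

Chained into 1 loop(s):
  loop 1: 8 segments, perimeter = 12.1800
Total perimeter = 12.180
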